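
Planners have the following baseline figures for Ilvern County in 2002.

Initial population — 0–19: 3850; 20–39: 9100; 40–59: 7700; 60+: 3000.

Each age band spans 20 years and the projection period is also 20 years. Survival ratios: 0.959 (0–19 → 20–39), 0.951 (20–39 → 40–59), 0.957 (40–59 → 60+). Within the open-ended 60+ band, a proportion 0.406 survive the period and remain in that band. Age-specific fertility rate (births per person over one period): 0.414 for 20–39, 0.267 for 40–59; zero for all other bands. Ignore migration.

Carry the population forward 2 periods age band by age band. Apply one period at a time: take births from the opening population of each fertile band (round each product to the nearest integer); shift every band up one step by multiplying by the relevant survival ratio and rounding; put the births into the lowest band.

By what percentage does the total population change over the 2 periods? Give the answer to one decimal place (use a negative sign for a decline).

4.4

After projecting period 1:
Births: 9100 × 0.414 = 3767, 7700 × 0.267 = 2056 ⇒ total 5823
20–39: 3850 × 0.959 = 3692
40–59: 9100 × 0.951 = 8654
60+: 7700 × 0.957 + 3000 × 0.406 = 7369 + 1218 = 8587
Population now: 0–19=5823, 20–39=3692, 40–59=8654, 60+=8587
After projecting period 2:
Births: 3692 × 0.414 = 1528, 8654 × 0.267 = 2311 ⇒ total 3839
20–39: 5823 × 0.959 = 5584
40–59: 3692 × 0.951 = 3511
60+: 8654 × 0.957 + 8587 × 0.406 = 8282 + 3486 = 11768
Population now: 0–19=3839, 20–39=5584, 40–59=3511, 60+=11768
Total: 23650 → 24702; change = 1052; percentage change = 4.4%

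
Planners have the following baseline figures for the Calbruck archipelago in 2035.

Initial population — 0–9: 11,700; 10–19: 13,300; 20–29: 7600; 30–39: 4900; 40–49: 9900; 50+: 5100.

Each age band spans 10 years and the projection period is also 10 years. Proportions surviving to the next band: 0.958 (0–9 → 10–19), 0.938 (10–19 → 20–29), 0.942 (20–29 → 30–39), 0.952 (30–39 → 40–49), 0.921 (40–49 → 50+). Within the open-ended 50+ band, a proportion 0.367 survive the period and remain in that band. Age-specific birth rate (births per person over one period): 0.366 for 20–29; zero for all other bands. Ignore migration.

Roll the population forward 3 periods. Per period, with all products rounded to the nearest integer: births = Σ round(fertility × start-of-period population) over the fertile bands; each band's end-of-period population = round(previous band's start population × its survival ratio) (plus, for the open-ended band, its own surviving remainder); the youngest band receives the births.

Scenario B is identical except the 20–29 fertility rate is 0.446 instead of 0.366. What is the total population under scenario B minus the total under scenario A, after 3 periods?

2344

Let group 1 be 0–9 through group 6 = 50+.
Period 1:
Births: 7600 × 0.366 = 2782
Group 2: 11700 × 0.958 = 11209
Group 3: 13300 × 0.938 = 12475
Group 4: 7600 × 0.942 = 7159
Group 5: 4900 × 0.952 = 4665
Group 6: 9900 × 0.921 + 5100 × 0.367 = 9118 + 1872 = 10990
Giving 2782 / 11209 / 12475 / 7159 / 4665 / 10990.
Period 2:
Births: 12475 × 0.366 = 4566
Group 2: 2782 × 0.958 = 2665
Group 3: 11209 × 0.938 = 10514
Group 4: 12475 × 0.942 = 11751
Group 5: 7159 × 0.952 = 6815
Group 6: 4665 × 0.921 + 10990 × 0.367 = 4296 + 4033 = 8329
Giving 4566 / 2665 / 10514 / 11751 / 6815 / 8329.
Period 3:
Births: 10514 × 0.366 = 3848
Group 2: 4566 × 0.958 = 4374
Group 3: 2665 × 0.938 = 2500
Group 4: 10514 × 0.942 = 9904
Group 5: 11751 × 0.952 = 11187
Group 6: 6815 × 0.921 + 8329 × 0.367 = 6277 + 3057 = 9334
Giving 3848 / 4374 / 2500 / 9904 / 11187 / 9334.
Scenario A total after 3 periods: 41147
Scenario B projection —
Period 1:
Births: 7600 × 0.446 = 3390
Group 2: 11700 × 0.958 = 11209
Group 3: 13300 × 0.938 = 12475
Group 4: 7600 × 0.942 = 7159
Group 5: 4900 × 0.952 = 4665
Group 6: 9900 × 0.921 + 5100 × 0.367 = 9118 + 1872 = 10990
Giving 3390 / 11209 / 12475 / 7159 / 4665 / 10990.
Period 2:
Births: 12475 × 0.446 = 5564
Group 2: 3390 × 0.958 = 3248
Group 3: 11209 × 0.938 = 10514
Group 4: 12475 × 0.942 = 11751
Group 5: 7159 × 0.952 = 6815
Group 6: 4665 × 0.921 + 10990 × 0.367 = 4296 + 4033 = 8329
Giving 5564 / 3248 / 10514 / 11751 / 6815 / 8329.
Period 3:
Births: 10514 × 0.446 = 4689
Group 2: 5564 × 0.958 = 5330
Group 3: 3248 × 0.938 = 3047
Group 4: 10514 × 0.942 = 9904
Group 5: 11751 × 0.952 = 11187
Group 6: 6815 × 0.921 + 8329 × 0.367 = 6277 + 3057 = 9334
Giving 4689 / 5330 / 3047 / 9904 / 11187 / 9334.
Scenario B total after 3 periods: 43491
Difference B − A = 43491 − 41147 = 2344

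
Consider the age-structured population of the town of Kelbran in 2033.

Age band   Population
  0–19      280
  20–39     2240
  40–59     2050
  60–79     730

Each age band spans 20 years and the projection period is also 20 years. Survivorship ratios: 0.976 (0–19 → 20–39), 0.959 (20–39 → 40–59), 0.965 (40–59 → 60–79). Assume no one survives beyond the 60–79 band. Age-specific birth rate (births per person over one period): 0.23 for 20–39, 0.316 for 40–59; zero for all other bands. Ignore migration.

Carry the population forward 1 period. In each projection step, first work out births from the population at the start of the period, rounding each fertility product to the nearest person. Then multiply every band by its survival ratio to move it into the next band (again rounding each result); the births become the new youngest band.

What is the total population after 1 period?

Call the bands 1 to 4, youngest first.
After projecting period 1:
Births: 2240 × 0.23 = 515 ; 2050 × 0.316 = 648 ⇒ total 1163
Band 2: 280 × 0.976 = 273
Band 3: 2240 × 0.959 = 2148
Band 4: 2050 × 0.965 = 1978
→ [1163, 273, 2148, 1978]
Total after period 1: 1163 + 273 + 2148 + 1978 = 5562

5562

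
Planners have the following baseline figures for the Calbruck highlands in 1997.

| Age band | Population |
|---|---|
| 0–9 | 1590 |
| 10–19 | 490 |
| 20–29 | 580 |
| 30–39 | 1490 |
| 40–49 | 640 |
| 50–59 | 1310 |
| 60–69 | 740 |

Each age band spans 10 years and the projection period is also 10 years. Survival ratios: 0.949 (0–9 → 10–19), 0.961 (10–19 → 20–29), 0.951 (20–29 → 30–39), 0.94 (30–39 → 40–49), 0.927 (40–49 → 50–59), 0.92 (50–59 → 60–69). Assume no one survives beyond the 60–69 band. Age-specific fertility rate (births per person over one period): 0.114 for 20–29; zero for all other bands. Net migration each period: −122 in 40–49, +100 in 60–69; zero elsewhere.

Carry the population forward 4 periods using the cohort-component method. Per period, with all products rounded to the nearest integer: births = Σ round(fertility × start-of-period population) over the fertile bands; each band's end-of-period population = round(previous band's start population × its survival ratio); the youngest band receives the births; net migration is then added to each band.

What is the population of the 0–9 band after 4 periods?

7

Period 1.
Births: 580 × 0.114 = 66
10–19: 1590 × 0.949 = 1509
20–29: 490 × 0.961 = 471
30–39: 580 × 0.951 = 552
40–49: 1490 × 0.94 = 1401
50–59: 640 × 0.927 = 593
60–69: 1310 × 0.92 = 1205
Net migration: 40–49 − 122 → 1279; 60–69 + 100 → 1305
→ [66, 1509, 471, 552, 1279, 593, 1305]
Period 2.
Births: 471 × 0.114 = 54
10–19: 66 × 0.949 = 63
20–29: 1509 × 0.961 = 1450
30–39: 471 × 0.951 = 448
40–49: 552 × 0.94 = 519
50–59: 1279 × 0.927 = 1186
60–69: 593 × 0.92 = 546
Net migration: 40–49 − 122 → 397; 60–69 + 100 → 646
→ [54, 63, 1450, 448, 397, 1186, 646]
Period 3.
Births: 1450 × 0.114 = 165
10–19: 54 × 0.949 = 51
20–29: 63 × 0.961 = 61
30–39: 1450 × 0.951 = 1379
40–49: 448 × 0.94 = 421
50–59: 397 × 0.927 = 368
60–69: 1186 × 0.92 = 1091
Net migration: 40–49 − 122 → 299; 60–69 + 100 → 1191
→ [165, 51, 61, 1379, 299, 368, 1191]
Period 4.
Births: 61 × 0.114 = 7
10–19: 165 × 0.949 = 157
20–29: 51 × 0.961 = 49
30–39: 61 × 0.951 = 58
40–49: 1379 × 0.94 = 1296
50–59: 299 × 0.927 = 277
60–69: 368 × 0.92 = 339
Net migration: 40–49 − 122 → 1174; 60–69 + 100 → 439
→ [7, 157, 49, 58, 1174, 277, 439]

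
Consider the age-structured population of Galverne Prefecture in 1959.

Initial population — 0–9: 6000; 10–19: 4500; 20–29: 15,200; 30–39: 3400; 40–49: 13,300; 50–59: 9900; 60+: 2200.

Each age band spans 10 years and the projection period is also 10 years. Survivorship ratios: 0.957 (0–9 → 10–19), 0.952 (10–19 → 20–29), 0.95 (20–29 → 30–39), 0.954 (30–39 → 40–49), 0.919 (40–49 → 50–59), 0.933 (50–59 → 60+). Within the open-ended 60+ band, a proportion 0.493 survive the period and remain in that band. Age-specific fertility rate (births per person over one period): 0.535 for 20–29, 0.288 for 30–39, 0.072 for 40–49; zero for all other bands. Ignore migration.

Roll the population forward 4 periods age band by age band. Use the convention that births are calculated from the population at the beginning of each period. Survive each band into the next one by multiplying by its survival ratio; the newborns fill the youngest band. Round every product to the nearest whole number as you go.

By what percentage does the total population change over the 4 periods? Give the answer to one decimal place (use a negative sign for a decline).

— Period 1 —
Births: 15200 × 0.535 = 8132 ; 3400 × 0.288 = 979 ; 13300 × 0.072 = 958 — total 10069
10–19: 6000 × 0.957 = 5742
20–29: 4500 × 0.952 = 4284
30–39: 15200 × 0.95 = 14440
40–49: 3400 × 0.954 = 3244
50–59: 13300 × 0.919 = 12223
60+: 9900 × 0.933 + 2200 × 0.493 = 9237 + 1085 = 10322
→ [10069, 5742, 4284, 14440, 3244, 12223, 10322]
— Period 2 —
Births: 4284 × 0.535 = 2292 ; 14440 × 0.288 = 4159 ; 3244 × 0.072 = 234 — total 6685
10–19: 10069 × 0.957 = 9636
20–29: 5742 × 0.952 = 5466
30–39: 4284 × 0.95 = 4070
40–49: 14440 × 0.954 = 13776
50–59: 3244 × 0.919 = 2981
60+: 12223 × 0.933 + 10322 × 0.493 = 11404 + 5089 = 16493
→ [6685, 9636, 5466, 4070, 13776, 2981, 16493]
— Period 3 —
Births: 5466 × 0.535 = 2924 ; 4070 × 0.288 = 1172 ; 13776 × 0.072 = 992 — total 5088
10–19: 6685 × 0.957 = 6398
20–29: 9636 × 0.952 = 9173
30–39: 5466 × 0.95 = 5193
40–49: 4070 × 0.954 = 3883
50–59: 13776 × 0.919 = 12660
60+: 2981 × 0.933 + 16493 × 0.493 = 2781 + 8131 = 10912
→ [5088, 6398, 9173, 5193, 3883, 12660, 10912]
— Period 4 —
Births: 9173 × 0.535 = 4908 ; 5193 × 0.288 = 1496 ; 3883 × 0.072 = 280 — total 6684
10–19: 5088 × 0.957 = 4869
20–29: 6398 × 0.952 = 6091
30–39: 9173 × 0.95 = 8714
40–49: 5193 × 0.954 = 4954
50–59: 3883 × 0.919 = 3568
60+: 12660 × 0.933 + 10912 × 0.493 = 11812 + 5380 = 17192
→ [6684, 4869, 6091, 8714, 4954, 3568, 17192]
Total: 54500 → 52072; change = -2428; percentage change = -4.5%

-4.5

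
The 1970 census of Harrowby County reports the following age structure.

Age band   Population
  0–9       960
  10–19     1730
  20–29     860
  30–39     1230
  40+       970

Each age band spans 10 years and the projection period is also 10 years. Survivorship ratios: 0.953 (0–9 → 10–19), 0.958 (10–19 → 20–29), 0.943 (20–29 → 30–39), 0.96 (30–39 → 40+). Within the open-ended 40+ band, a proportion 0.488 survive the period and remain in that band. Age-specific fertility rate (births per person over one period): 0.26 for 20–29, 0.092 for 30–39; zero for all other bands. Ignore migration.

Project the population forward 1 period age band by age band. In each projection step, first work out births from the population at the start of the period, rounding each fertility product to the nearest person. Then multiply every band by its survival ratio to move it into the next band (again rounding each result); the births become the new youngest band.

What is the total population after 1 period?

Let band 1 be 0–9 through band 5 = 40+.
Period 1.
Births: 860 * 0.26 = 224  |  1230 * 0.092 = 113 → total 337
Band 2: 960 * 0.953 = 915
Band 3: 1730 * 0.958 = 1657
Band 4: 860 * 0.943 = 811
Band 5: 1230 * 0.96 + 970 * 0.488 = 1181 + 473 = 1654
→ [337, 915, 1657, 811, 1654]
Total after period 1: 337 + 915 + 1657 + 811 + 1654 = 5374

5374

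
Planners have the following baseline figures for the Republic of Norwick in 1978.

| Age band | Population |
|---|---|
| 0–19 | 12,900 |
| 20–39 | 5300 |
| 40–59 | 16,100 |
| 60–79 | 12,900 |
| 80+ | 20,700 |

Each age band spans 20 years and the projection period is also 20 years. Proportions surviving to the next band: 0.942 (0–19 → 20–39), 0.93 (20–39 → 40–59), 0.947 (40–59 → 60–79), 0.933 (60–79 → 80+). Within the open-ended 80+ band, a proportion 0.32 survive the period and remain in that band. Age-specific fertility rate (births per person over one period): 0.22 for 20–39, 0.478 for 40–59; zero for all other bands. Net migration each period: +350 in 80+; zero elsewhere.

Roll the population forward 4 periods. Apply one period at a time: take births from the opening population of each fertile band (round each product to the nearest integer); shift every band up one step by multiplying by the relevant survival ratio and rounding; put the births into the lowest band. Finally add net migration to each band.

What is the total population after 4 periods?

Call the bands 1 to 5, youngest first.
[period 1]
Births: 5300 × 0.22 = 1166  |  16100 × 0.478 = 7696 ⇒ total 8862
Band 2: 12900 × 0.942 = 12152
Band 3: 5300 × 0.93 = 4929
Band 4: 16100 × 0.947 = 15247
Band 5: 12900 × 0.933 + 20700 × 0.32 = 12036 + 6624 = 18660
Net migration: Band 5 + 350 → 19010
End of period: [8862, 12152, 4929, 15247, 19010]
[period 2]
Births: 12152 × 0.22 = 2673  |  4929 × 0.478 = 2356 ⇒ total 5029
Band 2: 8862 × 0.942 = 8348
Band 3: 12152 × 0.93 = 11301
Band 4: 4929 × 0.947 = 4668
Band 5: 15247 × 0.933 + 19010 × 0.32 = 14225 + 6083 = 20308
Net migration: Band 5 + 350 → 20658
End of period: [5029, 8348, 11301, 4668, 20658]
[period 3]
Births: 8348 × 0.22 = 1837  |  11301 × 0.478 = 5402 ⇒ total 7239
Band 2: 5029 × 0.942 = 4737
Band 3: 8348 × 0.93 = 7764
Band 4: 11301 × 0.947 = 10702
Band 5: 4668 × 0.933 + 20658 × 0.32 = 4355 + 6611 = 10966
Net migration: Band 5 + 350 → 11316
End of period: [7239, 4737, 7764, 10702, 11316]
[period 4]
Births: 4737 × 0.22 = 1042  |  7764 × 0.478 = 3711 ⇒ total 4753
Band 2: 7239 × 0.942 = 6819
Band 3: 4737 × 0.93 = 4405
Band 4: 7764 × 0.947 = 7353
Band 5: 10702 × 0.933 + 11316 × 0.32 = 9985 + 3621 = 13606
Net migration: Band 5 + 350 → 13956
End of period: [4753, 6819, 4405, 7353, 13956]
Total after period 4: 4753 + 6819 + 4405 + 7353 + 13956 = 37286

37286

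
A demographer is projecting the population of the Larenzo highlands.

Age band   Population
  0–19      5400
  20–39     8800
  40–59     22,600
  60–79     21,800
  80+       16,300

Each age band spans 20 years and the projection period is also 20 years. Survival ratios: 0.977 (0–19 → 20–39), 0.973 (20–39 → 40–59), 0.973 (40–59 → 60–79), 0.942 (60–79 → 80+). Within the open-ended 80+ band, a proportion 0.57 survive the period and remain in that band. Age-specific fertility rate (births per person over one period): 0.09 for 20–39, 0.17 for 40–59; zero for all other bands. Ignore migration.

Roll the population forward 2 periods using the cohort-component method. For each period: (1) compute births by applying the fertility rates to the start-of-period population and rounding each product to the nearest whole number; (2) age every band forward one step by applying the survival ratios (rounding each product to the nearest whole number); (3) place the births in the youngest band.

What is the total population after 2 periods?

57639

Period 1:
Births: 8800 * 0.09 = 792, 22600 * 0.17 = 3842 ⇒ total 4634
20–39: 5400 * 0.977 = 5276
40–59: 8800 * 0.973 = 8562
60–79: 22600 * 0.973 = 21990
80+: 21800 * 0.942 + 16300 * 0.57 = 20536 + 9291 = 29827
→ [4634, 5276, 8562, 21990, 29827]
Period 2:
Births: 5276 * 0.09 = 475, 8562 * 0.17 = 1456 ⇒ total 1931
20–39: 4634 * 0.977 = 4527
40–59: 5276 * 0.973 = 5134
60–79: 8562 * 0.973 = 8331
80+: 21990 * 0.942 + 29827 * 0.57 = 20715 + 17001 = 37716
→ [1931, 4527, 5134, 8331, 37716]
Total after period 2: 1931 + 4527 + 5134 + 8331 + 37716 = 57639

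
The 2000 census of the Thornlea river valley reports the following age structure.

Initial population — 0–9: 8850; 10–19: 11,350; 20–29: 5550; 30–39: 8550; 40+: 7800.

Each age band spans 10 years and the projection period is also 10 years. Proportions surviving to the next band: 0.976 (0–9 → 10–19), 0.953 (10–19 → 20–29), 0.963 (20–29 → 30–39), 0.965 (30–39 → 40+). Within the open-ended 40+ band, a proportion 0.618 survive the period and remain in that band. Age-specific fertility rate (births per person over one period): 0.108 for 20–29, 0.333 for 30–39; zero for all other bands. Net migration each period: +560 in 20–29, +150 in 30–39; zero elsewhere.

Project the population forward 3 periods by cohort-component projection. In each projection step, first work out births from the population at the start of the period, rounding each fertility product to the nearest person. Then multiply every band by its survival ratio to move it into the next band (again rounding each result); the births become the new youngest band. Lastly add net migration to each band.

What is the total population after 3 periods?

[period 1]
Births: 5550 × 0.108 = 599, 8550 × 0.333 = 2847 → 3446
10–19: 8850 × 0.976 = 8638
20–29: 11350 × 0.953 = 10817
30–39: 5550 × 0.963 = 5345
40+: 8550 × 0.965 + 7800 × 0.618 = 8251 + 4820 = 13071
Net migration: 20–29 + 560 → 11377; 30–39 + 150 → 5495
→ [3446, 8638, 11377, 5495, 13071]
[period 2]
Births: 11377 × 0.108 = 1229, 5495 × 0.333 = 1830 → 3059
10–19: 3446 × 0.976 = 3363
20–29: 8638 × 0.953 = 8232
30–39: 11377 × 0.963 = 10956
40+: 5495 × 0.965 + 13071 × 0.618 = 5303 + 8078 = 13381
Net migration: 20–29 + 560 → 8792; 30–39 + 150 → 11106
→ [3059, 3363, 8792, 11106, 13381]
[period 3]
Births: 8792 × 0.108 = 950, 11106 × 0.333 = 3698 → 4648
10–19: 3059 × 0.976 = 2986
20–29: 3363 × 0.953 = 3205
30–39: 8792 × 0.963 = 8467
40+: 11106 × 0.965 + 13381 × 0.618 = 10717 + 8269 = 18986
Net migration: 20–29 + 560 → 3765; 30–39 + 150 → 8617
→ [4648, 2986, 3765, 8617, 18986]
Total after period 3: 4648 + 2986 + 3765 + 8617 + 18986 = 39002

39002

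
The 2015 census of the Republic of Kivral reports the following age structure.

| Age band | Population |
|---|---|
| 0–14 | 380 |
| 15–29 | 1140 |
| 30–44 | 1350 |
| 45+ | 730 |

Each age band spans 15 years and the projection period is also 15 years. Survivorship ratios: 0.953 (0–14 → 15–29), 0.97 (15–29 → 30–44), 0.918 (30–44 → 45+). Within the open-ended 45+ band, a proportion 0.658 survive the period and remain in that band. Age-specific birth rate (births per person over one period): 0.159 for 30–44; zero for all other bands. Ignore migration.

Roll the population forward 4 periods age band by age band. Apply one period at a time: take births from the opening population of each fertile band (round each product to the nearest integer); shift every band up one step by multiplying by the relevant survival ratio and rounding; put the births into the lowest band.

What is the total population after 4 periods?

1572

Let group 1 be 0–14 through group 4 = 45+.
After projecting period 1:
Births: 1350 * 0.159 = 215
Group 2: 380 * 0.953 = 362
Group 3: 1140 * 0.97 = 1106
Group 4: 1350 * 0.918 + 730 * 0.658 = 1239 + 480 = 1719
→ [215, 362, 1106, 1719]
After projecting period 2:
Births: 1106 * 0.159 = 176
Group 2: 215 * 0.953 = 205
Group 3: 362 * 0.97 = 351
Group 4: 1106 * 0.918 + 1719 * 0.658 = 1015 + 1131 = 2146
→ [176, 205, 351, 2146]
After projecting period 3:
Births: 351 * 0.159 = 56
Group 2: 176 * 0.953 = 168
Group 3: 205 * 0.97 = 199
Group 4: 351 * 0.918 + 2146 * 0.658 = 322 + 1412 = 1734
→ [56, 168, 199, 1734]
After projecting period 4:
Births: 199 * 0.159 = 32
Group 2: 56 * 0.953 = 53
Group 3: 168 * 0.97 = 163
Group 4: 199 * 0.918 + 1734 * 0.658 = 183 + 1141 = 1324
→ [32, 53, 163, 1324]
Total after period 4: 32 + 53 + 163 + 1324 = 1572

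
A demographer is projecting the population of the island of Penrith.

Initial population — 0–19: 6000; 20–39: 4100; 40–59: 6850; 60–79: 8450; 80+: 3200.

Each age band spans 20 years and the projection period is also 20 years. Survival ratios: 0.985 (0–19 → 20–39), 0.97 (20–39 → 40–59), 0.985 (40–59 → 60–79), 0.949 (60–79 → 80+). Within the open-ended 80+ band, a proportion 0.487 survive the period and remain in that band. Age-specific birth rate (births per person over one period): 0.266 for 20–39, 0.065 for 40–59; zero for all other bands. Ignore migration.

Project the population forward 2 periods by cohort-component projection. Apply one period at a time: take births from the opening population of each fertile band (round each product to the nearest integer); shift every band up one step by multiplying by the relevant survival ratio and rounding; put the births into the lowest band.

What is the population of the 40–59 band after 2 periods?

Period 1.
Births: 4100 × 0.266 = 1091, 6850 × 0.065 = 445 → total 1536
20–39: 6000 × 0.985 = 5910
40–59: 4100 × 0.97 = 3977
60–79: 6850 × 0.985 = 6747
80+: 8450 × 0.949 + 3200 × 0.487 = 8019 + 1558 = 9577
End of period: [1536, 5910, 3977, 6747, 9577]
Period 2.
Births: 5910 × 0.266 = 1572, 3977 × 0.065 = 259 → total 1831
20–39: 1536 × 0.985 = 1513
40–59: 5910 × 0.97 = 5733
60–79: 3977 × 0.985 = 3917
80+: 6747 × 0.949 + 9577 × 0.487 = 6403 + 4664 = 11067
End of period: [1831, 1513, 5733, 3917, 11067]

5733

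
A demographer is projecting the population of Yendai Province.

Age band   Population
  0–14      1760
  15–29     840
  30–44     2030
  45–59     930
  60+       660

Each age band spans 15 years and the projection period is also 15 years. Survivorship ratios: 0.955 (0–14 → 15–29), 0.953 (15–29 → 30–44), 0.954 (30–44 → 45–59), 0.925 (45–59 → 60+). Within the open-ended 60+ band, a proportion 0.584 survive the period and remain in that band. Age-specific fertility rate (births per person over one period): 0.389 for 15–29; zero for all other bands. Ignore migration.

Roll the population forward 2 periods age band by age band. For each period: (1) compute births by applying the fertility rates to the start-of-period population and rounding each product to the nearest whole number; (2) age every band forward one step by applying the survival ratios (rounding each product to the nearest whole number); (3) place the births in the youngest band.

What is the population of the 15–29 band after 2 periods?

312

— Period 1 —
Births: 840 × 0.389 = 327
15–29: 1760 × 0.955 = 1681
30–44: 840 × 0.953 = 801
45–59: 2030 × 0.954 = 1937
60+: 930 × 0.925 + 660 × 0.584 = 860 + 385 = 1245
End of period: [327, 1681, 801, 1937, 1245]
— Period 2 —
Births: 1681 × 0.389 = 654
15–29: 327 × 0.955 = 312
30–44: 1681 × 0.953 = 1602
45–59: 801 × 0.954 = 764
60+: 1937 × 0.925 + 1245 × 0.584 = 1792 + 727 = 2519
End of period: [654, 312, 1602, 764, 2519]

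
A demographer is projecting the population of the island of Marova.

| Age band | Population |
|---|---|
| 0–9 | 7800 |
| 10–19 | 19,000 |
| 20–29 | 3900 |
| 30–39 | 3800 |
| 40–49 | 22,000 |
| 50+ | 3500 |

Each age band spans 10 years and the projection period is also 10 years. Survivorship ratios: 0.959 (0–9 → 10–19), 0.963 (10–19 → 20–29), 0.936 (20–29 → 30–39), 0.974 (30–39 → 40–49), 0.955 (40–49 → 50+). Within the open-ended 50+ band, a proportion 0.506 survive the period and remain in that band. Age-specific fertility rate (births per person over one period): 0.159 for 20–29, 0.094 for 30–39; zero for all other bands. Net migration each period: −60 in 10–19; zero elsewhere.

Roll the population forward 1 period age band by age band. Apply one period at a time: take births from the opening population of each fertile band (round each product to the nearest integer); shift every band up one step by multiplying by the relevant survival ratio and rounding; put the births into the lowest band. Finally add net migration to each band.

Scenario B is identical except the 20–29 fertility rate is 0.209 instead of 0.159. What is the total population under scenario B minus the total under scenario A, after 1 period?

195

Call the groups 1 to 6, youngest first.
Period 1:
Births: 3900 * 0.159 = 620  |  3800 * 0.094 = 357 → 977
Group 2: 7800 * 0.959 = 7480
Group 3: 19000 * 0.963 = 18297
Group 4: 3900 * 0.936 = 3650
Group 5: 3800 * 0.974 = 3701
Group 6: 22000 * 0.955 + 3500 * 0.506 = 21010 + 1771 = 22781
Net migration: Group 2 − 60 → 7420
Giving 977 / 7420 / 18297 / 3650 / 3701 / 22781.
Scenario A total after 1 period: 56826
Scenario B projection —
Period 1:
Births: 3900 * 0.209 = 815  |  3800 * 0.094 = 357 → 1172
Group 2: 7800 * 0.959 = 7480
Group 3: 19000 * 0.963 = 18297
Group 4: 3900 * 0.936 = 3650
Group 5: 3800 * 0.974 = 3701
Group 6: 22000 * 0.955 + 3500 * 0.506 = 21010 + 1771 = 22781
Net migration: Group 2 − 60 → 7420
Giving 1172 / 7420 / 18297 / 3650 / 3701 / 22781.
Scenario B total after 1 period: 57021
Difference B − A = 57021 − 56826 = 195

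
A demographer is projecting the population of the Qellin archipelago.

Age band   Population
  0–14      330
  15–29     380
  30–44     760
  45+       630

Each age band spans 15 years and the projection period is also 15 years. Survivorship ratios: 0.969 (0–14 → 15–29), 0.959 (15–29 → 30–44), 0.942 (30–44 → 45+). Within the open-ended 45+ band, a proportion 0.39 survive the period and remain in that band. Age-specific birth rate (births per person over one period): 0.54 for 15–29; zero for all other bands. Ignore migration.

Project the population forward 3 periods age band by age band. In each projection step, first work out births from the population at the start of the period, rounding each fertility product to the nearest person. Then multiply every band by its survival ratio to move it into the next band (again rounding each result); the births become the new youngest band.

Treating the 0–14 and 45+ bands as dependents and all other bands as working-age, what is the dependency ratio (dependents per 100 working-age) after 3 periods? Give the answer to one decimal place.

Let band 1 be 0–14 through band 4 = 45+.
Period 1:
Births: 380 * 0.54 = 205
Band 2: 330 * 0.969 = 320
Band 3: 380 * 0.959 = 364
Band 4: 760 * 0.942 + 630 * 0.39 = 716 + 246 = 962
→ [205, 320, 364, 962]
Period 2:
Births: 320 * 0.54 = 173
Band 2: 205 * 0.969 = 199
Band 3: 320 * 0.959 = 307
Band 4: 364 * 0.942 + 962 * 0.39 = 343 + 375 = 718
→ [173, 199, 307, 718]
Period 3:
Births: 199 * 0.54 = 107
Band 2: 173 * 0.969 = 168
Band 3: 199 * 0.959 = 191
Band 4: 307 * 0.942 + 718 * 0.39 = 289 + 280 = 569
→ [107, 168, 191, 569]
Dependents (band 0–14 + band 45+) = 107 + 569 = 676; working-age = 359; ratio = 676/359 × 100 = 188.3

188.3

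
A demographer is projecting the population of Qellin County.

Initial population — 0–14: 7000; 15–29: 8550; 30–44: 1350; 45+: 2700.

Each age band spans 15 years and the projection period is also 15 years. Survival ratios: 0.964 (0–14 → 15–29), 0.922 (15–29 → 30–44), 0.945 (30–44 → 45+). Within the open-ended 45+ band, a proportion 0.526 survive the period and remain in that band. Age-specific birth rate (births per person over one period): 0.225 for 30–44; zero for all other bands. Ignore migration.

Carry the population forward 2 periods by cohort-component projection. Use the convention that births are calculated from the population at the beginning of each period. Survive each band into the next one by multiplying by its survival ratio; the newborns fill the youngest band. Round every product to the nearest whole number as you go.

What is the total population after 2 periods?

17156

(Bands numbered youngest = 1 to oldest = 4.)
— Period 1 —
Births: 1350 × 0.225 = 304
Band 2: 7000 × 0.964 = 6748
Band 3: 8550 × 0.922 = 7883
Band 4: 1350 × 0.945 + 2700 × 0.526 = 1276 + 1420 = 2696
End of period: [304, 6748, 7883, 2696]
— Period 2 —
Births: 7883 × 0.225 = 1774
Band 2: 304 × 0.964 = 293
Band 3: 6748 × 0.922 = 6222
Band 4: 7883 × 0.945 + 2696 × 0.526 = 7449 + 1418 = 8867
End of period: [1774, 293, 6222, 8867]
Total after period 2: 1774 + 293 + 6222 + 8867 = 17156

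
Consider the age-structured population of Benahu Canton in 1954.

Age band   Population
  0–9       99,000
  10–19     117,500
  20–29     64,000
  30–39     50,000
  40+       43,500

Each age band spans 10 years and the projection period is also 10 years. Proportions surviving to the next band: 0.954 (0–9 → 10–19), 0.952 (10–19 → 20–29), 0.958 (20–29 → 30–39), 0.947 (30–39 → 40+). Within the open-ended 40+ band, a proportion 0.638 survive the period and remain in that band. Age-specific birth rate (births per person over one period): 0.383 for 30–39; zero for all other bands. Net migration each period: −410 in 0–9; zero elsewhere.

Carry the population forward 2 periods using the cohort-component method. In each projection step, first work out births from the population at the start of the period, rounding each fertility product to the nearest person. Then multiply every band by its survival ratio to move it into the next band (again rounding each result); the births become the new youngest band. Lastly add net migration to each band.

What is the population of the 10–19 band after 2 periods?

Call the bands 1 to 5, youngest first.
After projecting period 1:
Births: 50000 × 0.383 = 19150
Band 2: 99000 × 0.954 = 94446
Band 3: 117500 × 0.952 = 111860
Band 4: 64000 × 0.958 = 61312
Band 5: 50000 × 0.947 + 43500 × 0.638 = 47350 + 27753 = 75103
Net migration: Band 1 − 410 → 18740
Giving 18740 / 94446 / 111860 / 61312 / 75103.
After projecting period 2:
Births: 61312 × 0.383 = 23482
Band 2: 18740 × 0.954 = 17878
Band 3: 94446 × 0.952 = 89913
Band 4: 111860 × 0.958 = 107162
Band 5: 61312 × 0.947 + 75103 × 0.638 = 58062 + 47916 = 105978
Net migration: Band 1 − 410 → 23072
Giving 23072 / 17878 / 89913 / 107162 / 105978.

17878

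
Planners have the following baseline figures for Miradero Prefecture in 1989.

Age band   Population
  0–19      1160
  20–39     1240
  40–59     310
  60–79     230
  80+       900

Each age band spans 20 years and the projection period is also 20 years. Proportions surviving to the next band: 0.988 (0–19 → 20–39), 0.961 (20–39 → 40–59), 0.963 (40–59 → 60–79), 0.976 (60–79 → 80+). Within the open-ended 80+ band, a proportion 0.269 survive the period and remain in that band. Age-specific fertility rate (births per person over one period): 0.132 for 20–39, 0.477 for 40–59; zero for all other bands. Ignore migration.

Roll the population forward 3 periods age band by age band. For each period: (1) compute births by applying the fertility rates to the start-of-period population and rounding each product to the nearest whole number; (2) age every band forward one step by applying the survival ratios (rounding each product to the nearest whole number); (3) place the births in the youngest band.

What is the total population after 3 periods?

Numbering the bands 1..5 from youngest to oldest:
Period 1.
Births: 1240 * 0.132 = 164, 310 * 0.477 = 148 ⇒ total 312
Band 2: 1160 * 0.988 = 1146
Band 3: 1240 * 0.961 = 1192
Band 4: 310 * 0.963 = 299
Band 5: 230 * 0.976 + 900 * 0.269 = 224 + 242 = 466
→ [312, 1146, 1192, 299, 466]
Period 2.
Births: 1146 * 0.132 = 151, 1192 * 0.477 = 569 ⇒ total 720
Band 2: 312 * 0.988 = 308
Band 3: 1146 * 0.961 = 1101
Band 4: 1192 * 0.963 = 1148
Band 5: 299 * 0.976 + 466 * 0.269 = 292 + 125 = 417
→ [720, 308, 1101, 1148, 417]
Period 3.
Births: 308 * 0.132 = 41, 1101 * 0.477 = 525 ⇒ total 566
Band 2: 720 * 0.988 = 711
Band 3: 308 * 0.961 = 296
Band 4: 1101 * 0.963 = 1060
Band 5: 1148 * 0.976 + 417 * 0.269 = 1120 + 112 = 1232
→ [566, 711, 296, 1060, 1232]
Total after period 3: 566 + 711 + 296 + 1060 + 1232 = 3865

3865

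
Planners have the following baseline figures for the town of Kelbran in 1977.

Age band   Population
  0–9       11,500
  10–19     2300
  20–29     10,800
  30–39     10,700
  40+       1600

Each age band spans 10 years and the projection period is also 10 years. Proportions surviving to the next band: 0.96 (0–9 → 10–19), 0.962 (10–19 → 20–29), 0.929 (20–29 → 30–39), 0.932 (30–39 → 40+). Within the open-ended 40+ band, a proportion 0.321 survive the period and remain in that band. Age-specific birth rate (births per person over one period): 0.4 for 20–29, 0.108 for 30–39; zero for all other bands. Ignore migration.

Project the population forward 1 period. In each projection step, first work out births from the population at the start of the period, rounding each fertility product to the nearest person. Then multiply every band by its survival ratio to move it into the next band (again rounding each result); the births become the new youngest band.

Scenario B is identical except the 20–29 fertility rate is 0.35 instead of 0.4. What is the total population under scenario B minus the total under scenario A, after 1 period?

After projecting period 1:
Births: 10800 * 0.4 = 4320  |  10700 * 0.108 = 1156 ⇒ total 5476
10–19: 11500 * 0.96 = 11040
20–29: 2300 * 0.962 = 2213
30–39: 10800 * 0.929 = 10033
40+: 10700 * 0.932 + 1600 * 0.321 = 9972 + 514 = 10486
Population now: 0–9=5476, 10–19=11040, 20–29=2213, 30–39=10033, 40+=10486
Scenario A total after 1 period: 39248
Scenario B projection —
After projecting period 1:
Births: 10800 * 0.35 = 3780  |  10700 * 0.108 = 1156 ⇒ total 4936
10–19: 11500 * 0.96 = 11040
20–29: 2300 * 0.962 = 2213
30–39: 10800 * 0.929 = 10033
40+: 10700 * 0.932 + 1600 * 0.321 = 9972 + 514 = 10486
Population now: 0–9=4936, 10–19=11040, 20–29=2213, 30–39=10033, 40+=10486
Scenario B total after 1 period: 38708
Difference B − A = 38708 − 39248 = -540

-540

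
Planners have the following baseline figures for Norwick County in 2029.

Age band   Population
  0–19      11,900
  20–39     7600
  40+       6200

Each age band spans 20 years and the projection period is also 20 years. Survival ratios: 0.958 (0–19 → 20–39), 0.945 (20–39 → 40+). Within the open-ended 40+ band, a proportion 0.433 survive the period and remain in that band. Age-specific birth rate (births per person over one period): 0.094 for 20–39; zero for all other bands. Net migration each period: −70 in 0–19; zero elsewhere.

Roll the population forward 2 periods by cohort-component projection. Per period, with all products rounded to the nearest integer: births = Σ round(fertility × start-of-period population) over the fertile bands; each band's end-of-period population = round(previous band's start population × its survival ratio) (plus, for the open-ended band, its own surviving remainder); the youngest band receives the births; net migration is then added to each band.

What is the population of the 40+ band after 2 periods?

Numbering the bands 1..3 from youngest to oldest:
Period 1:
Births: 7600 × 0.094 = 714
Band 2: 11900 × 0.958 = 11400
Band 3: 7600 × 0.945 + 6200 × 0.433 = 7182 + 2685 = 9867
Net migration: Band 1 − 70 → 644
Giving 644 / 11400 / 9867.
Period 2:
Births: 11400 × 0.094 = 1072
Band 2: 644 × 0.958 = 617
Band 3: 11400 × 0.945 + 9867 × 0.433 = 10773 + 4272 = 15045
Net migration: Band 1 − 70 → 1002
Giving 1002 / 617 / 15045.

15045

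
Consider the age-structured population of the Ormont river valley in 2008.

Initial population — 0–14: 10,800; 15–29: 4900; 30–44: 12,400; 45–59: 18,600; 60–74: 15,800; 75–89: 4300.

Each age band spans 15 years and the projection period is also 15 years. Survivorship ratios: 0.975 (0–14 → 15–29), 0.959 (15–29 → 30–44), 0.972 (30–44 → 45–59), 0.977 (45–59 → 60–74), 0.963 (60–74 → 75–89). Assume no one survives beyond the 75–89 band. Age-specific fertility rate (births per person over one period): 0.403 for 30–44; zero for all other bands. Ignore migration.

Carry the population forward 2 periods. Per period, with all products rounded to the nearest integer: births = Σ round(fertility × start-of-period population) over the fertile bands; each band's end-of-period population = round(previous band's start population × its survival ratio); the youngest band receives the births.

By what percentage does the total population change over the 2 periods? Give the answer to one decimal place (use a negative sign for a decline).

-24.1

Let group 1 be 0–14 through group 6 = 75–89.
Period 1:
Births: 12400 × 0.403 = 4997
Group 2: 10800 × 0.975 = 10530
Group 3: 4900 × 0.959 = 4699
Group 4: 12400 × 0.972 = 12053
Group 5: 18600 × 0.977 = 18172
Group 6: 15800 × 0.963 = 15215
→ [4997, 10530, 4699, 12053, 18172, 15215]
Period 2:
Births: 4699 × 0.403 = 1894
Group 2: 4997 × 0.975 = 4872
Group 3: 10530 × 0.959 = 10098
Group 4: 4699 × 0.972 = 4567
Group 5: 12053 × 0.977 = 11776
Group 6: 18172 × 0.963 = 17500
→ [1894, 4872, 10098, 4567, 11776, 17500]
Total: 66800 → 50707; change = -16093; percentage change = -24.1%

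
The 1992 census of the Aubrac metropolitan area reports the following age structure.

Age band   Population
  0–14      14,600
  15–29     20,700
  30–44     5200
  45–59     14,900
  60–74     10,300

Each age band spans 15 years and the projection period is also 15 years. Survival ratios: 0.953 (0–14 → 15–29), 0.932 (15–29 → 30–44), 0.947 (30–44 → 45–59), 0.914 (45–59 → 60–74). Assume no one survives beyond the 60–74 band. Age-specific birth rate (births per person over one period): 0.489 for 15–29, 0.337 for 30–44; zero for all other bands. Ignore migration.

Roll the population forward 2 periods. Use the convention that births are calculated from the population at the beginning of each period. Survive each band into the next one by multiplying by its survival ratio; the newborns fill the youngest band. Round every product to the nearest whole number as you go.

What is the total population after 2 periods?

Period 1:
Births: 20700 * 0.489 = 10122, 5200 * 0.337 = 1752 → 11874
15–29: 14600 * 0.953 = 13914
30–44: 20700 * 0.932 = 19292
45–59: 5200 * 0.947 = 4924
60–74: 14900 * 0.914 = 13619
Population now: 0–14=11874, 15–29=13914, 30–44=19292, 45–59=4924, 60–74=13619
Period 2:
Births: 13914 * 0.489 = 6804, 19292 * 0.337 = 6501 → 13305
15–29: 11874 * 0.953 = 11316
30–44: 13914 * 0.932 = 12968
45–59: 19292 * 0.947 = 18270
60–74: 4924 * 0.914 = 4501
Population now: 0–14=13305, 15–29=11316, 30–44=12968, 45–59=18270, 60–74=4501
Total after period 2: 13305 + 11316 + 12968 + 18270 + 4501 = 60360

60360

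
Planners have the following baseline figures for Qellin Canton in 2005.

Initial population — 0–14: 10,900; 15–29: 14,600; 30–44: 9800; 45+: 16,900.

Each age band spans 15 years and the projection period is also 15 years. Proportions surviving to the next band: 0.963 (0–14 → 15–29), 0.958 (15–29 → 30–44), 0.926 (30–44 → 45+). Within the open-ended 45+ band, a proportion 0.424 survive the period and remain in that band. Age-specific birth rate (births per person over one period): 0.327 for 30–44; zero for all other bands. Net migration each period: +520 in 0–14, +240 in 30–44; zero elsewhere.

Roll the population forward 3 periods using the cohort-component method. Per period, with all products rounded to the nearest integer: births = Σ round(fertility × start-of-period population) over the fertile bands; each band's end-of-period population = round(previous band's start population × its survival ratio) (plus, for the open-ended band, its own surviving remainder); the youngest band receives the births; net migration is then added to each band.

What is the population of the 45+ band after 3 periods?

After projecting period 1:
Births: 9800 * 0.327 = 3205
15–29: 10900 * 0.963 = 10497
30–44: 14600 * 0.958 = 13987
45+: 9800 * 0.926 + 16900 * 0.424 = 9075 + 7166 = 16241
Net migration: 0–14 + 520 → 3725; 30–44 + 240 → 14227
Population now: 0–14=3725, 15–29=10497, 30–44=14227, 45+=16241
After projecting period 2:
Births: 14227 * 0.327 = 4652
15–29: 3725 * 0.963 = 3587
30–44: 10497 * 0.958 = 10056
45+: 14227 * 0.926 + 16241 * 0.424 = 13174 + 6886 = 20060
Net migration: 0–14 + 520 → 5172; 30–44 + 240 → 10296
Population now: 0–14=5172, 15–29=3587, 30–44=10296, 45+=20060
After projecting period 3:
Births: 10296 * 0.327 = 3367
15–29: 5172 * 0.963 = 4981
30–44: 3587 * 0.958 = 3436
45+: 10296 * 0.926 + 20060 * 0.424 = 9534 + 8505 = 18039
Net migration: 0–14 + 520 → 3887; 30–44 + 240 → 3676
Population now: 0–14=3887, 15–29=4981, 30–44=3676, 45+=18039

18039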